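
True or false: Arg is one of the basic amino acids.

True

The basic amino acids are Lys (K), Arg (R), and His (H).
Arginine is in this group.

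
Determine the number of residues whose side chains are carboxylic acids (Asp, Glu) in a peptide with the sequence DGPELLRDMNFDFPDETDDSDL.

9

Matching residues: D1, E4, D8, D12, D15, E16, D18, D19, D21.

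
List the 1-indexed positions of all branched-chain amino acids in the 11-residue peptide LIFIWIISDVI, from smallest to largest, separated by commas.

1, 2, 4, 6, 7, 10, 11

Valine (V), leucine (L), and isoleucine (I) are the branched-chain amino acids.
Matching residues: L1, I2, I4, I6, I7, V10, I11.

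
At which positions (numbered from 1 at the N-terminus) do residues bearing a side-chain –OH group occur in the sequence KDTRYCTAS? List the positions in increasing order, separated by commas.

Serine (S), threonine (T), and tyrosine (Y) each carry a hydroxyl group on the side chain.
Matching residues: T3, Y5, T7, S9.

3, 5, 7, 9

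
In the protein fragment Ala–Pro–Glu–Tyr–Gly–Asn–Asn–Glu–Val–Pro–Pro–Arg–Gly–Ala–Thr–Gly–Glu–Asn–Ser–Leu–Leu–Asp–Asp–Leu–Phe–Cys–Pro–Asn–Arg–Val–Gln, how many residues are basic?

The basic amino acids are Lys (K), Arg (R), and His (H).
Matching residues: Arg12, Arg29.

2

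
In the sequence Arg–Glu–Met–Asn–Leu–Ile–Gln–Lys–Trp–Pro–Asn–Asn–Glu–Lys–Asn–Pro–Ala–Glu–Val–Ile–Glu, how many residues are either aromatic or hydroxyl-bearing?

Aromatic: F, W, Y. Hydroxyl-bearing: S, T, Y.
Aromatic residues here: Trp9 (1).
Hydroxyl-bearing residues here: none (0).
(Y belongs to both groups, but none appear in this sequence.) Total = 1 + 0 = 1.

1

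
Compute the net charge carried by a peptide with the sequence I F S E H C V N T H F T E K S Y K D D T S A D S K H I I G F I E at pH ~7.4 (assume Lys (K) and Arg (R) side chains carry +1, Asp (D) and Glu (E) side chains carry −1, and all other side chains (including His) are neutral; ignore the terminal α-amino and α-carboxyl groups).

Positive (K, R): K14, K17, K25 → +3.
Negative (D, E): E4, E13, D18, D19, D23, E32 → −6.
Net charge = (+3) + (−6) = −3.

-3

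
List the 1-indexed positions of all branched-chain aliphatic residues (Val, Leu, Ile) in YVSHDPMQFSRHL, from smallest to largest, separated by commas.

Matching residues: V2, L13.

2, 13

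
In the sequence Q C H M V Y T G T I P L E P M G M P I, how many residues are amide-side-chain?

The amide-side-chain residues are Asn (N) and Gln (Q).
Matching residues: Q1.

1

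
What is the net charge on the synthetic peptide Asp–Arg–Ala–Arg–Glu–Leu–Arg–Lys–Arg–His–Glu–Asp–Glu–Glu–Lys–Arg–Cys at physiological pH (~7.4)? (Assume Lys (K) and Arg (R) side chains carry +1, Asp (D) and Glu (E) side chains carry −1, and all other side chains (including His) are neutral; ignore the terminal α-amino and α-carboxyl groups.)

Positive (K, R): Arg2, Arg4, Arg7, Lys8, Arg9, Lys15, Arg16 → +7.
Negative (D, E): Asp1, Glu5, Glu11, Asp12, Glu13, Glu14 → −6.
Net charge = (+7) + (−6) = +1.

+1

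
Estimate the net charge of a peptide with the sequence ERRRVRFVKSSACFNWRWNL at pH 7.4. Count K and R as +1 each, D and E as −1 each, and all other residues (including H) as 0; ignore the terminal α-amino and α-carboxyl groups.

+5

Positive (K, R): R2, R3, R4, R6, K9, R17 → +6.
Negative (D, E): E1 → −1.
Net charge = (+6) + (−1) = +5.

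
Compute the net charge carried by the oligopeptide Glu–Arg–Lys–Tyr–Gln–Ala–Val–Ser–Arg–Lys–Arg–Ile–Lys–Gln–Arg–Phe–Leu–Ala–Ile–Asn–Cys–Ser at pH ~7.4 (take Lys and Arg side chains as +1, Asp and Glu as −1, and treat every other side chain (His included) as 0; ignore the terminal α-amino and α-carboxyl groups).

Positive (K, R): Arg2, Lys3, Arg9, Lys10, Arg11, Lys13, Arg15 → +7.
Negative (D, E): Glu1 → −1.
Net charge = (+7) + (−1) = +6.

+6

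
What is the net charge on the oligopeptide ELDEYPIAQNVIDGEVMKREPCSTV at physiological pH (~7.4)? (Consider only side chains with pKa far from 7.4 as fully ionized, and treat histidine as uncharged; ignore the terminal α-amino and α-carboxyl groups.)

-4

Near pH 7.4, K and R contribute +1 each, D and E contribute −1 each, and every other side chain (His included, as stated) is uncharged.
Positive (K, R): K18, R19 → +2.
Negative (D, E): E1, D3, E4, D13, E15, E20 → −6.
Net charge = (+2) + (−6) = −4.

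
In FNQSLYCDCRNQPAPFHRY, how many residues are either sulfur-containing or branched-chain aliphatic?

3

Sulfur-containing: C, M. Branched-chain aliphatic: I, L, V.
Sulfur-containing residues here: C7, C9 (2).
Branched-chain aliphatic residues here: L5 (1).
The two groups share no amino acid, so total = 2 + 1 = 3.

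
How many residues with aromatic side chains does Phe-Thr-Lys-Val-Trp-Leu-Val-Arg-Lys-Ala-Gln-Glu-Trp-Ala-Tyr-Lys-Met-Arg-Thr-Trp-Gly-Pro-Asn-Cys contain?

Phenylalanine (F), tryptophan (W), and tyrosine (Y) have aromatic ring side chains.
Matching residues: Phe1, Trp5, Trp13, Tyr15, Trp20.

5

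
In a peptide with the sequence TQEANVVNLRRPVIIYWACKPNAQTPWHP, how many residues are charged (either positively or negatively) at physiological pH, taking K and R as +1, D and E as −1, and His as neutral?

4

Charged side chains at pH ~7.4: K, R (positive); D, E (negative).
Matching residues: E3, R10, R11, K20.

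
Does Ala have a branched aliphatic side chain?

The BCAAs are Val, Leu, and Ile — aliphatic side chains with a branch point.
Alanine is not in this group.

No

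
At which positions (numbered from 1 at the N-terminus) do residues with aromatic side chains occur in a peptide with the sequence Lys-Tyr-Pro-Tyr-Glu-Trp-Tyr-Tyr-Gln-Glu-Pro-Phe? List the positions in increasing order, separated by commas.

The aromatic amino acids are Phe (F, benzyl), Trp (W, indole), and Tyr (Y, phenol).
Matching residues: Tyr2, Tyr4, Trp6, Tyr7, Tyr8, Phe12.

2, 4, 6, 7, 8, 12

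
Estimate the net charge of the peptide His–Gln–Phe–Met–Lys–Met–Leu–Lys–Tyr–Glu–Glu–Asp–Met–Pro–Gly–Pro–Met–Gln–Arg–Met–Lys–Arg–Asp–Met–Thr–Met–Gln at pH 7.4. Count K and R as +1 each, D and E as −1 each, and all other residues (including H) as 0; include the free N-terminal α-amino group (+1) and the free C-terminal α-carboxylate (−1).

Positive (K, R): Lys5, Lys8, Arg19, Lys21, Arg22 → +5.
Negative (D, E): Glu10, Glu11, Asp12, Asp23 → −4.
The N-terminus (+1) and C-terminus (−1) cancel.
Net charge = (+5) + (−4) = +1.

+1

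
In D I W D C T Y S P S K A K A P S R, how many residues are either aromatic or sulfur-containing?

3

Aromatic: F, W, Y. Sulfur-containing: C, M.
Aromatic residues here: W3, Y7 (2).
Sulfur-containing residues here: C5 (1).
The two groups share no amino acid, so total = 2 + 1 = 3.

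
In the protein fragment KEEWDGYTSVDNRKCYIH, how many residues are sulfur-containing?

1

Only Cys (C) and Met (M) have a sulfur atom in the side chain.
Matching residues: C15.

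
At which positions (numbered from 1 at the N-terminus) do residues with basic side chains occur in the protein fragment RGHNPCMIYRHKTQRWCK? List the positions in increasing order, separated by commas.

K, R, and H are the three residues with basic side chains (ε-amine, guanidinium, and imidazole respectively).
Matching residues: R1, H3, R10, H11, K12, R15, K18.

1, 3, 10, 11, 12, 15, 18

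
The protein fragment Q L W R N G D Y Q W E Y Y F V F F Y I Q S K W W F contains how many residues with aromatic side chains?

The aromatic amino acids are Phe (F, benzyl), Trp (W, indole), and Tyr (Y, phenol).
Matching residues: W3, Y8, W10, Y12, Y13, F14, F16, F17, Y18, W23, W24, F25.

12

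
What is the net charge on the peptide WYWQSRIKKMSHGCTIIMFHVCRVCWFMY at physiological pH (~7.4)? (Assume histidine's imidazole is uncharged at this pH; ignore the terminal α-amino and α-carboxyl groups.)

The side chains ionized at physiological pH are Lys/Arg (+1) and Asp/Glu (−1); with His treated as neutral, nothing else contributes.
Positive (K, R): R6, K8, K9, R23 → +4.
Negative (D, E): none → −0.
Net charge = (+4) + (−0) = +4.

+4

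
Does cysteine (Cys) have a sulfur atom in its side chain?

Cysteine (C, thiol) and methionine (M, thioether) are the two sulfur-containing amino acids.
Cysteine is in this group.

Yes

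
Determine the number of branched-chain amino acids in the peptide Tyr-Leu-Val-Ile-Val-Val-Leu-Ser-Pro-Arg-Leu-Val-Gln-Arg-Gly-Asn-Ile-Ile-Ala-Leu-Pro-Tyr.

11

Valine (V), leucine (L), and isoleucine (I) are the branched-chain amino acids.
Matching residues: Leu2, Val3, Ile4, Val5, Val6, Leu7, Leu11, Val12, Ile17, Ile18, Leu20.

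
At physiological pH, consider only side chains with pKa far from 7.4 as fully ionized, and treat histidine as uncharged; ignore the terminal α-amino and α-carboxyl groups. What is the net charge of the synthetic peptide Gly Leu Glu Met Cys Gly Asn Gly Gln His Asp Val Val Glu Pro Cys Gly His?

-3

Near pH 7.4, K and R contribute +1 each, D and E contribute −1 each, and every other side chain (His included, as stated) is uncharged.
Positive (K, R): none → +0.
Negative (D, E): Glu3, Asp11, Glu14 → −3.
Net charge = (+0) + (−3) = −3.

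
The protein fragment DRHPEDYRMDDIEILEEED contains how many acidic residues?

Aspartate (D) and glutamate (E) have carboxylic-acid side chains and are the acidic amino acids.
Matching residues: D1, E5, D6, D10, D11, E13, E16, E17, E18, D19.

10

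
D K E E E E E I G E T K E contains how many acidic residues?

8

Only D (aspartate) and E (glutamate) carry a side-chain carboxylic acid.
Matching residues: D1, E3, E4, E5, E6, E7, E10, E13.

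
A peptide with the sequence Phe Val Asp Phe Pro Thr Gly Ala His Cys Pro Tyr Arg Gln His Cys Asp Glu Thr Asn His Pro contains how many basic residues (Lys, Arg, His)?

4

Matching residues: His9, Arg13, His15, His21.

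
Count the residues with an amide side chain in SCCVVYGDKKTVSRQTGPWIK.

Asparagine (N) and glutamine (Q) have uncharged amide side chains.
Matching residues: Q15.

1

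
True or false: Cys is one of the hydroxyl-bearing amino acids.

False

S, T, and Y are the three residues with a side-chain hydroxyl.
Cysteine is not in this group.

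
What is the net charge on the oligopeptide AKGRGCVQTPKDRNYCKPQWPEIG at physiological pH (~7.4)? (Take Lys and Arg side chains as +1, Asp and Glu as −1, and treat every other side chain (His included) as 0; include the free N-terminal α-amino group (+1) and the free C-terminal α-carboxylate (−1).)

Positive (K, R): K2, R4, K11, R13, K17 → +5.
Negative (D, E): D12, E22 → −2.
The N-terminus (+1) and C-terminus (−1) cancel.
Net charge = (+5) + (−2) = +3.

+3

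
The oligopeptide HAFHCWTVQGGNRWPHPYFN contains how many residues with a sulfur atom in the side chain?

1

Only Cys (C) and Met (M) have a sulfur atom in the side chain.
Matching residues: C5.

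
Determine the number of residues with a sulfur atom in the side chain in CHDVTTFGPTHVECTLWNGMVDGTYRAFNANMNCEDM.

Only Cys (C) and Met (M) have a sulfur atom in the side chain.
Matching residues: C1, C14, M20, M32, C34, M37.

6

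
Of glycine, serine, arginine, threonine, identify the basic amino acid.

The basic amino acids are Lys (K), Arg (R), and His (H).
Of the listed options, only arginine belongs to this group.

arginine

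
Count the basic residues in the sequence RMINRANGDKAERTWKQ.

K, R, and H are the three residues with basic side chains (ε-amine, guanidinium, and imidazole respectively).
Matching residues: R1, R5, K10, R13, K16.

5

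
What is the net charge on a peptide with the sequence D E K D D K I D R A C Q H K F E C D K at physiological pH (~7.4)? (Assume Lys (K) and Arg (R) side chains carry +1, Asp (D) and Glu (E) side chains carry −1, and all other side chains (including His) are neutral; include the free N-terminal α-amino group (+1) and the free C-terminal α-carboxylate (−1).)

-2

Positive (K, R): K3, K6, R9, K14, K19 → +5.
Negative (D, E): D1, E2, D4, D5, D8, E16, D18 → −7.
The N-terminus (+1) and C-terminus (−1) cancel.
Net charge = (+5) + (−7) = −2.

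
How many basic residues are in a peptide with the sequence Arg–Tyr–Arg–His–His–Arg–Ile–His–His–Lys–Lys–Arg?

Lysine (K), arginine (R), and histidine (H) have basic, nitrogen-containing side chains.
Matching residues: Arg1, Arg3, His4, His5, Arg6, His8, His9, Lys10, Lys11, Arg12.

10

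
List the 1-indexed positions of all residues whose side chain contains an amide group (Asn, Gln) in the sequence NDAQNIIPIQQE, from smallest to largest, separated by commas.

1, 4, 5, 10, 11

Matching residues: N1, Q4, N5, Q10, Q11.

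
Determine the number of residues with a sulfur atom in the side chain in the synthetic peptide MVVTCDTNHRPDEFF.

Only Cys (C) and Met (M) have a sulfur atom in the side chain.
Matching residues: M1, C5.

2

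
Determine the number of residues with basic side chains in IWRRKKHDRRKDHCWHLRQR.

12

The basic amino acids are Lys (K), Arg (R), and His (H).
Matching residues: R3, R4, K5, K6, H7, R9, R10, K11, H13, H16, R18, R20.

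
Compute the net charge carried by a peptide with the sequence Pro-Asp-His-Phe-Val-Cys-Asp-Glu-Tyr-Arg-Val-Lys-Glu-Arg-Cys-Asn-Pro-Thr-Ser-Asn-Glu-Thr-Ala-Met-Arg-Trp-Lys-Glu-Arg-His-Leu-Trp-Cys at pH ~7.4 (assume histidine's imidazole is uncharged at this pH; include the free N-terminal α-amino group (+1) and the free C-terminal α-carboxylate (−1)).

The side chains ionized at physiological pH are Lys/Arg (+1) and Asp/Glu (−1); with His treated as neutral, nothing else contributes.
Positive (K, R): Arg10, Lys12, Arg14, Arg25, Lys27, Arg29 → +6.
Negative (D, E): Asp2, Asp7, Glu8, Glu13, Glu21, Glu28 → −6.
The N-terminus (+1) and C-terminus (−1) cancel.
Net charge = (+6) + (−6) = 0.

0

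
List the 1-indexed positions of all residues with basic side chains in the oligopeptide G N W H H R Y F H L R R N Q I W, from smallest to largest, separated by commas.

4, 5, 6, 9, 11, 12

The basic amino acids are Lys (K), Arg (R), and His (H).
Matching residues: H4, H5, R6, H9, R11, R12.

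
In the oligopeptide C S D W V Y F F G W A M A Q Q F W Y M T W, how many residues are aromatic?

Phenylalanine (F), tryptophan (W), and tyrosine (Y) have aromatic ring side chains.
Matching residues: W4, Y6, F7, F8, W10, F16, W17, Y18, W21.

9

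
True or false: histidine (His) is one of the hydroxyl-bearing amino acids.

Serine (S), threonine (T), and tyrosine (Y) each carry a hydroxyl group on the side chain.
Histidine is not in this group.

False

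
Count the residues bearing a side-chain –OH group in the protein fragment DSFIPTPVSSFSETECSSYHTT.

11

The –OH-bearing residues are Ser, Thr (aliphatic alcohols), and Tyr (phenol).
Matching residues: S2, T6, S9, S10, S12, T14, S17, S18, Y19, T21, T22.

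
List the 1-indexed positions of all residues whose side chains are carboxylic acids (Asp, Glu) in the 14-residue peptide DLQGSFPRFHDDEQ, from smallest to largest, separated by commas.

Matching residues: D1, D11, D12, E13.

1, 11, 12, 13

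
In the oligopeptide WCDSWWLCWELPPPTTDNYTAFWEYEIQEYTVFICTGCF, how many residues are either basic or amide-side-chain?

2

Basic: H, K, R. Amide-side-chain: N, Q.
Basic residues here: none (0).
Amide-side-chain residues here: N18, Q28 (2).
The two groups share no amino acid, so total = 0 + 2 = 2.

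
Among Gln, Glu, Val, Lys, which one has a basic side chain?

Lys

Lysine (K), arginine (R), and histidine (H) have basic, nitrogen-containing side chains.
Of the listed options, only Lys belongs to this group.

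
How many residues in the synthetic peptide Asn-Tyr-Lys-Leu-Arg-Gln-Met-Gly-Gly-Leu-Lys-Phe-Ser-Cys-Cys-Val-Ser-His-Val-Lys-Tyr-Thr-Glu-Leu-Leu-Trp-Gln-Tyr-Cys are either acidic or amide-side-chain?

Acidic: D, E. Amide-side-chain: N, Q.
Acidic residues here: Glu23 (1).
Amide-side-chain residues here: Asn1, Gln6, Gln27 (3).
The two groups share no amino acid, so total = 1 + 3 = 4.

4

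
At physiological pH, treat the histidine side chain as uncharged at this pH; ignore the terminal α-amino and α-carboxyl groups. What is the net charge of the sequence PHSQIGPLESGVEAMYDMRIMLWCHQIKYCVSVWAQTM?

-1

The side chains ionized at physiological pH are Lys/Arg (+1) and Asp/Glu (−1); with His treated as neutral, nothing else contributes.
Positive (K, R): R19, K28 → +2.
Negative (D, E): E9, E13, D17 → −3.
Net charge = (+2) + (−3) = −1.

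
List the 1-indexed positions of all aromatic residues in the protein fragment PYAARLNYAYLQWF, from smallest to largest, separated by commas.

F, W, and Y each carry an aromatic ring on the side chain.
Matching residues: Y2, Y8, Y10, W13, F14.

2, 8, 10, 13, 14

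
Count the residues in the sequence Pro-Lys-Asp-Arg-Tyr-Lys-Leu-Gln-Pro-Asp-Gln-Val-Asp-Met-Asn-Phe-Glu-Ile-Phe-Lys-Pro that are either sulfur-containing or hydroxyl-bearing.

2

Sulfur-containing: C, M. Hydroxyl-bearing: S, T, Y.
Sulfur-containing residues here: Met14 (1).
Hydroxyl-bearing residues here: Tyr5 (1).
The two groups share no amino acid, so total = 1 + 1 = 2.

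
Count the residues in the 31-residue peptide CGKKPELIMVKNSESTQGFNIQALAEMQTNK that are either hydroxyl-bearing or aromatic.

5

Hydroxyl-bearing: S, T, Y. Aromatic: F, W, Y.
Hydroxyl-bearing residues here: S13, S15, T16, T29 (4).
Aromatic residues here: F19 (1).
(Y belongs to both groups, but none appear in this sequence.) Total = 4 + 1 = 5.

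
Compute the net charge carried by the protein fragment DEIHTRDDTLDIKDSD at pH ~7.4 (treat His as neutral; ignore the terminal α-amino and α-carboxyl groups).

At pH ~7.4 the Lys and Arg side chains are protonated (+1), the Asp and Glu side chains are deprotonated (−1), and with His taken as neutral all other side chains carry no charge.
Positive (K, R): R6, K13 → +2.
Negative (D, E): D1, E2, D7, D8, D11, D14, D16 → −7.
Net charge = (+2) + (−7) = −5.

-5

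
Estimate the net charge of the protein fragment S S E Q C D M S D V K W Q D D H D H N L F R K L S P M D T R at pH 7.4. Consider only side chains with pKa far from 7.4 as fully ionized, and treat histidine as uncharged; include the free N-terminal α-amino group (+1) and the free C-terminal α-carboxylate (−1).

Near pH 7.4, K and R contribute +1 each, D and E contribute −1 each, and every other side chain (His included, as stated) is uncharged.
Positive (K, R): K11, R22, K23, R30 → +4.
Negative (D, E): E3, D6, D9, D14, D15, D17, D28 → −7.
The N-terminus (+1) and C-terminus (−1) cancel.
Net charge = (+4) + (−7) = −3.

-3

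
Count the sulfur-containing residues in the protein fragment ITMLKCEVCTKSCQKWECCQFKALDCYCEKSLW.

Cysteine (C, thiol) and methionine (M, thioether) are the two sulfur-containing amino acids.
Matching residues: M3, C6, C9, C13, C18, C19, C26, C28.

8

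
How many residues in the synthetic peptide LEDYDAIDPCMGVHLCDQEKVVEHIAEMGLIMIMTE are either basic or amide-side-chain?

4

Basic: H, K, R. Amide-side-chain: N, Q.
Basic residues here: H14, K20, H24 (3).
Amide-side-chain residues here: Q18 (1).
The two groups share no amino acid, so total = 3 + 1 = 4.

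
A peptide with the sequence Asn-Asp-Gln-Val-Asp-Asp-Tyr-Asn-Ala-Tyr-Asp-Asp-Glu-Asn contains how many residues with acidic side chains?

6

Only D (aspartate) and E (glutamate) carry a side-chain carboxylic acid.
Matching residues: Asp2, Asp5, Asp6, Asp11, Asp12, Glu13.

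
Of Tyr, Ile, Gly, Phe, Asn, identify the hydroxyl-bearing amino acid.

Tyr

S, T, and Y are the three residues with a side-chain hydroxyl.
Of the listed options, only Tyr belongs to this group.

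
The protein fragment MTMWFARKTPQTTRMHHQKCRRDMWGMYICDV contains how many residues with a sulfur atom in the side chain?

7

Cysteine (C, thiol) and methionine (M, thioether) are the two sulfur-containing amino acids.
Matching residues: M1, M3, M15, C20, M24, M27, C30.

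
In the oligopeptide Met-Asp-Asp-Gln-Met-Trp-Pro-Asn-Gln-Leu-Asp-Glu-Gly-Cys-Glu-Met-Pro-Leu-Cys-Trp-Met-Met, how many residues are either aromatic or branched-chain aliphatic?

Aromatic: F, W, Y. Branched-chain aliphatic: I, L, V.
Aromatic residues here: Trp6, Trp20 (2).
Branched-chain aliphatic residues here: Leu10, Leu18 (2).
The two groups share no amino acid, so total = 2 + 2 = 4.

4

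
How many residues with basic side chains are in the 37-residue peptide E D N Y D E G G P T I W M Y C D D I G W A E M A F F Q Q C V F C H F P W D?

1

K, R, and H are the three residues with basic side chains (ε-amine, guanidinium, and imidazole respectively).
Matching residues: H33.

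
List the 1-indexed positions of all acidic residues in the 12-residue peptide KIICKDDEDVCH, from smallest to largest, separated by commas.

6, 7, 8, 9

Aspartate (D) and glutamate (E) have carboxylic-acid side chains and are the acidic amino acids.
Matching residues: D6, D7, E8, D9.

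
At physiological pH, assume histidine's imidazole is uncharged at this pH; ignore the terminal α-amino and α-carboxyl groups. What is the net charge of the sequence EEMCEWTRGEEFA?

-4

The side chains ionized at physiological pH are Lys/Arg (+1) and Asp/Glu (−1); with His treated as neutral, nothing else contributes.
Positive (K, R): R8 → +1.
Negative (D, E): E1, E2, E5, E10, E11 → −5.
Net charge = (+1) + (−5) = −4.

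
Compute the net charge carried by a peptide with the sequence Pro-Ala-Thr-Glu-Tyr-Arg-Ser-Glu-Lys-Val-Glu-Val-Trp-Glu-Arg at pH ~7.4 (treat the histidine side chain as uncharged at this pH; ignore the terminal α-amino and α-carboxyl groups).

-1

Near pH 7.4, K and R contribute +1 each, D and E contribute −1 each, and every other side chain (His included, as stated) is uncharged.
Positive (K, R): Arg6, Lys9, Arg15 → +3.
Negative (D, E): Glu4, Glu8, Glu11, Glu14 → −4.
Net charge = (+3) + (−4) = −1.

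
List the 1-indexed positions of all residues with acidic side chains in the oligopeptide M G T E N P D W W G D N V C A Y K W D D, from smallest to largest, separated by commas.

Aspartate (D) and glutamate (E) have carboxylic-acid side chains and are the acidic amino acids.
Matching residues: E4, D7, D11, D19, D20.

4, 7, 11, 19, 20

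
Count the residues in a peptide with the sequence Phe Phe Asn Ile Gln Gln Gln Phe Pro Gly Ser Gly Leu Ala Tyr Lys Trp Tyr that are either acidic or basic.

1

Acidic: D, E. Basic: H, K, R.
Acidic residues here: none (0).
Basic residues here: Lys16 (1).
The two groups share no amino acid, so total = 0 + 1 = 1.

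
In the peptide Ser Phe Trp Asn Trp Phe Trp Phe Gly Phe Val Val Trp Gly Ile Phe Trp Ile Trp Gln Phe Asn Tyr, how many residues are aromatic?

The aromatic amino acids are Phe (F, benzyl), Trp (W, indole), and Tyr (Y, phenol).
Matching residues: Phe2, Trp3, Trp5, Phe6, Trp7, Phe8, Phe10, Trp13, Phe16, Trp17, Trp19, Phe21, Tyr23.

13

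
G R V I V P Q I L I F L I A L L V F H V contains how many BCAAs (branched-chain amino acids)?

V, L, and I make up the branched-chain aliphatic group.
Matching residues: V3, I4, V5, I8, L9, I10, L12, I13, L15, L16, V17, V20.

12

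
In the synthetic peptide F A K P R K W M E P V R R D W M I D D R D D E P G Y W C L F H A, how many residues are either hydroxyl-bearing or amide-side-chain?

Hydroxyl-bearing: S, T, Y. Amide-side-chain: N, Q.
Hydroxyl-bearing residues here: Y26 (1).
Amide-side-chain residues here: none (0).
The two groups share no amino acid, so total = 1 + 0 = 1.

1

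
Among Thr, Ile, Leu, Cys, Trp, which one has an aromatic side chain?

Trp

F, W, and Y each carry an aromatic ring on the side chain.
Of the listed options, only Trp belongs to this group.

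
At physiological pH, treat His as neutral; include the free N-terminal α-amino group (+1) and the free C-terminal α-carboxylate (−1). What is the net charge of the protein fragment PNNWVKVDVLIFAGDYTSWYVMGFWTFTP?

-1

At pH ~7.4 the Lys and Arg side chains are protonated (+1), the Asp and Glu side chains are deprotonated (−1), and with His taken as neutral all other side chains carry no charge.
Positive (K, R): K6 → +1.
Negative (D, E): D8, D15 → −2.
The N-terminus (+1) and C-terminus (−1) cancel.
Net charge = (+1) + (−2) = −1.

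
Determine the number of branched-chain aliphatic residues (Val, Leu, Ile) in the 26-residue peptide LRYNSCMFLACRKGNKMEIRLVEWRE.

Matching residues: L1, L9, I19, L21, V22.

5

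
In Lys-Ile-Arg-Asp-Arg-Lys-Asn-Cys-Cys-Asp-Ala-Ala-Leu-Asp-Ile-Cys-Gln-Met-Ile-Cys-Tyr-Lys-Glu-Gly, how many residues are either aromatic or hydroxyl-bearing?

Aromatic: F, W, Y. Hydroxyl-bearing: S, T, Y.
Aromatic residues here: Tyr21 (1).
Hydroxyl-bearing residues here: Tyr21 (1).
Y is in both groups, so the 1 Y residue must not be double-counted.
Total = 1 + 1 − 1 = 1.

1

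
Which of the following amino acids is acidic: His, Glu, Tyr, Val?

The acidic residues are Asp (D) and Glu (E), whose side chains end in a carboxylate group.
Of the listed options, only Glu belongs to this group.

Glu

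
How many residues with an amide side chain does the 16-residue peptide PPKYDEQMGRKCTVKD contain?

Asparagine (N) and glutamine (Q) have uncharged amide side chains.
Matching residues: Q7.

1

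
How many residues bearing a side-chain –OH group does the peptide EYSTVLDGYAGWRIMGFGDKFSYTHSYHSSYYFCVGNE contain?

13

The –OH-bearing residues are Ser, Thr (aliphatic alcohols), and Tyr (phenol).
Matching residues: Y2, S3, T4, Y9, S22, Y23, T24, S26, Y27, S29, S30, Y31, Y32.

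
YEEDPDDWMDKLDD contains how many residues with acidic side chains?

Aspartate (D) and glutamate (E) have carboxylic-acid side chains and are the acidic amino acids.
Matching residues: E2, E3, D4, D6, D7, D10, D13, D14.

8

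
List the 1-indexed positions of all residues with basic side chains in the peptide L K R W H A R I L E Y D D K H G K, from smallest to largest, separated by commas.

2, 3, 5, 7, 14, 15, 17

Lysine (K), arginine (R), and histidine (H) have basic, nitrogen-containing side chains.
Matching residues: K2, R3, H5, R7, K14, H15, K17.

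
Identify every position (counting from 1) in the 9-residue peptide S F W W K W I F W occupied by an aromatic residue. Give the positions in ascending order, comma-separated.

Phenylalanine (F), tryptophan (W), and tyrosine (Y) have aromatic ring side chains.
Matching residues: F2, W3, W4, W6, F8, W9.

2, 3, 4, 6, 8, 9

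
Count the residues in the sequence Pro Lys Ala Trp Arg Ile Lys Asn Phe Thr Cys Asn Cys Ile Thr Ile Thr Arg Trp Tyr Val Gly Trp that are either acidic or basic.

4

Acidic: D, E. Basic: H, K, R.
Acidic residues here: none (0).
Basic residues here: Lys2, Arg5, Lys7, Arg18 (4).
The two groups share no amino acid, so total = 0 + 4 = 4.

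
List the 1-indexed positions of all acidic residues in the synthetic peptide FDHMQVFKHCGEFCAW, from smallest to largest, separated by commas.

Only D (aspartate) and E (glutamate) carry a side-chain carboxylic acid.
Matching residues: D2, E12.

2, 12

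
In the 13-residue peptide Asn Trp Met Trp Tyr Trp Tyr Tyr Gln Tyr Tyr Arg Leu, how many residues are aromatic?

8

F, W, and Y each carry an aromatic ring on the side chain.
Matching residues: Trp2, Trp4, Tyr5, Trp6, Tyr7, Tyr8, Tyr10, Tyr11.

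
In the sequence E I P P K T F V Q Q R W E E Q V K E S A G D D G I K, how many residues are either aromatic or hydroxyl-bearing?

Aromatic: F, W, Y. Hydroxyl-bearing: S, T, Y.
Aromatic residues here: F7, W12 (2).
Hydroxyl-bearing residues here: T6, S19 (2).
(Y belongs to both groups, but none appear in this sequence.) Total = 2 + 2 = 4.

4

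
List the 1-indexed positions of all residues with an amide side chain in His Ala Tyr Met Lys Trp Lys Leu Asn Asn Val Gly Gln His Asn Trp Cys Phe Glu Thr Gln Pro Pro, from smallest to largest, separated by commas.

The amide-side-chain residues are Asn (N) and Gln (Q).
Matching residues: Asn9, Asn10, Gln13, Asn15, Gln21.

9, 10, 13, 15, 21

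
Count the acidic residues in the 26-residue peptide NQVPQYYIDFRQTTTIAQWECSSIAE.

Only D (aspartate) and E (glutamate) carry a side-chain carboxylic acid.
Matching residues: D9, E20, E26.

3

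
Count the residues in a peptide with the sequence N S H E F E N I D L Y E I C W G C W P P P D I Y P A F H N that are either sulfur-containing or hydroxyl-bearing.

Sulfur-containing: C, M. Hydroxyl-bearing: S, T, Y.
Sulfur-containing residues here: C14, C17 (2).
Hydroxyl-bearing residues here: S2, Y11, Y24 (3).
The two groups share no amino acid, so total = 2 + 3 = 5.

5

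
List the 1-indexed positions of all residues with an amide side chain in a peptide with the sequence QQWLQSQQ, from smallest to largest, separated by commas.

The amide-side-chain residues are Asn (N) and Gln (Q).
Matching residues: Q1, Q2, Q5, Q7, Q8.

1, 2, 5, 7, 8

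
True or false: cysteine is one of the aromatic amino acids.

False

Phenylalanine (F), tryptophan (W), and tyrosine (Y) have aromatic ring side chains.
Cysteine is not in this group.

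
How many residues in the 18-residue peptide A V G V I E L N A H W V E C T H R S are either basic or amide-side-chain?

4

Basic: H, K, R. Amide-side-chain: N, Q.
Basic residues here: H10, H16, R17 (3).
Amide-side-chain residues here: N8 (1).
The two groups share no amino acid, so total = 3 + 1 = 4.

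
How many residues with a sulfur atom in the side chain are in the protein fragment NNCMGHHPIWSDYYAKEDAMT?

Cysteine (C, thiol) and methionine (M, thioether) are the two sulfur-containing amino acids.
Matching residues: C3, M4, M20.

3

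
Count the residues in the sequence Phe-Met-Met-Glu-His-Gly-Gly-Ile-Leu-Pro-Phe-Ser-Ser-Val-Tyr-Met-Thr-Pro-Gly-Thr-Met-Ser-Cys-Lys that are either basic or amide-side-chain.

2

Basic: H, K, R. Amide-side-chain: N, Q.
Basic residues here: His5, Lys24 (2).
Amide-side-chain residues here: none (0).
The two groups share no amino acid, so total = 2 + 0 = 2.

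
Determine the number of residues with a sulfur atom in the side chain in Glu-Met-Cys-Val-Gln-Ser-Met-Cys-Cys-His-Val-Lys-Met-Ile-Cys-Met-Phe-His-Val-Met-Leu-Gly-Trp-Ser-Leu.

9

Cysteine (C, thiol) and methionine (M, thioether) are the two sulfur-containing amino acids.
Matching residues: Met2, Cys3, Met7, Cys8, Cys9, Met13, Cys15, Met16, Met20.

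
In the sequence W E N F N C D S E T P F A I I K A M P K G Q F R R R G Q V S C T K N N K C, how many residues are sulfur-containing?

The sulfur-bearing residues are cysteine (–SH) and methionine (–S–CH₃).
Matching residues: C6, M18, C31, C37.

4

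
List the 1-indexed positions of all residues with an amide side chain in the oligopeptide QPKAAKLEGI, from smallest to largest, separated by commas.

1

Only N (asparagine) and Q (glutamine) carry a side-chain carboxamide.
Matching residues: Q1.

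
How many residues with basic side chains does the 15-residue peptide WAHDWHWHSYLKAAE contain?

Lysine (K), arginine (R), and histidine (H) have basic, nitrogen-containing side chains.
Matching residues: H3, H6, H8, K12.

4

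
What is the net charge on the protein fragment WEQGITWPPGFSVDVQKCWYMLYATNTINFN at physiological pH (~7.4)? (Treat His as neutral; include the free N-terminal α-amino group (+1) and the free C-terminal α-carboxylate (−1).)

The side chains ionized at physiological pH are Lys/Arg (+1) and Asp/Glu (−1); with His treated as neutral, nothing else contributes.
Positive (K, R): K17 → +1.
Negative (D, E): E2, D14 → −2.
The N-terminus (+1) and C-terminus (−1) cancel.
Net charge = (+1) + (−2) = −1.

-1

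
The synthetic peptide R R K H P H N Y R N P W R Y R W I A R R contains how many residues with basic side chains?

Lysine (K), arginine (R), and histidine (H) have basic, nitrogen-containing side chains.
Matching residues: R1, R2, K3, H4, H6, R9, R13, R15, R19, R20.

10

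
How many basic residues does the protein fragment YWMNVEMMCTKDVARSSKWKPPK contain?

5

K, R, and H are the three residues with basic side chains (ε-amine, guanidinium, and imidazole respectively).
Matching residues: K11, R15, K18, K20, K23.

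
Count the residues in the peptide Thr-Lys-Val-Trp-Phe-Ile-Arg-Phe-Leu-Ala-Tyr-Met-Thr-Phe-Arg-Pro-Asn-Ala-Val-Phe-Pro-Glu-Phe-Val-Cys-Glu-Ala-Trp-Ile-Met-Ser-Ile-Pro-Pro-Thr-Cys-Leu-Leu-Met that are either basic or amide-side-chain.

Basic: H, K, R. Amide-side-chain: N, Q.
Basic residues here: Lys2, Arg7, Arg15 (3).
Amide-side-chain residues here: Asn17 (1).
The two groups share no amino acid, so total = 3 + 1 = 4.

4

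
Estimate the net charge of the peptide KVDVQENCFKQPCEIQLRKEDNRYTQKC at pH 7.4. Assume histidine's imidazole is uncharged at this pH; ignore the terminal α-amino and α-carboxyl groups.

+1

At pH ~7.4 the Lys and Arg side chains are protonated (+1), the Asp and Glu side chains are deprotonated (−1), and with His taken as neutral all other side chains carry no charge.
Positive (K, R): K1, K10, R18, K19, R23, K27 → +6.
Negative (D, E): D3, E6, E14, E20, D21 → −5.
Net charge = (+6) + (−5) = +1.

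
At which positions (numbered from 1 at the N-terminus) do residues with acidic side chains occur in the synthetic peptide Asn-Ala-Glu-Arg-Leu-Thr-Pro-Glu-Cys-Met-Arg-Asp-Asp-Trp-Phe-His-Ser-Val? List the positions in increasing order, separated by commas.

3, 8, 12, 13

The acidic residues are Asp (D) and Glu (E), whose side chains end in a carboxylate group.
Matching residues: Glu3, Glu8, Asp12, Asp13.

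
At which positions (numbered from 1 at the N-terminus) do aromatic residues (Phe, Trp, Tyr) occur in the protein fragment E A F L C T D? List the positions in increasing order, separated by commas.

Matching residues: F3.

3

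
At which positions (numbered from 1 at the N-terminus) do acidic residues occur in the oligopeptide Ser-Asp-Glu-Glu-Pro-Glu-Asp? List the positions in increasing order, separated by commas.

Only D (aspartate) and E (glutamate) carry a side-chain carboxylic acid.
Matching residues: Asp2, Glu3, Glu4, Glu6, Asp7.

2, 3, 4, 6, 7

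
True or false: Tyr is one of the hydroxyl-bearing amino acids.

Serine (S), threonine (T), and tyrosine (Y) each carry a hydroxyl group on the side chain.
Tyrosine is in this group.

True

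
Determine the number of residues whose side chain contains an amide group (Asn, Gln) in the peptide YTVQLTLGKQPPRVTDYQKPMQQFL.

Matching residues: Q4, Q10, Q18, Q22, Q23.

5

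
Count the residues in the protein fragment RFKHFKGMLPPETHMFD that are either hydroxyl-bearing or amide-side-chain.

Hydroxyl-bearing: S, T, Y. Amide-side-chain: N, Q.
Hydroxyl-bearing residues here: T13 (1).
Amide-side-chain residues here: none (0).
The two groups share no amino acid, so total = 1 + 0 = 1.

1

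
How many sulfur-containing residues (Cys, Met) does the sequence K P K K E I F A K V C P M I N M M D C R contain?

5

Matching residues: C11, M13, M16, M17, C19.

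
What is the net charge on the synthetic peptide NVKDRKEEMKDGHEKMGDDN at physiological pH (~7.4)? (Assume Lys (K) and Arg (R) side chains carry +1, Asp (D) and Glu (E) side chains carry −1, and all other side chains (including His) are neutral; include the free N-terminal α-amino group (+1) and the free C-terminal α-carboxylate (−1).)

-2

Positive (K, R): K3, R5, K6, K10, K15 → +5.
Negative (D, E): D4, E7, E8, D11, E14, D18, D19 → −7.
The N-terminus (+1) and C-terminus (−1) cancel.
Net charge = (+5) + (−7) = −2.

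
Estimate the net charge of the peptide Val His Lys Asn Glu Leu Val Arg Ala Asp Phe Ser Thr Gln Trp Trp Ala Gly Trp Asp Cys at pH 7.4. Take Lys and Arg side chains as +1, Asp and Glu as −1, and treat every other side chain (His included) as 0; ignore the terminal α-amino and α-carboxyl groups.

Positive (K, R): Lys3, Arg8 → +2.
Negative (D, E): Glu5, Asp10, Asp20 → −3.
Net charge = (+2) + (−3) = −1.

-1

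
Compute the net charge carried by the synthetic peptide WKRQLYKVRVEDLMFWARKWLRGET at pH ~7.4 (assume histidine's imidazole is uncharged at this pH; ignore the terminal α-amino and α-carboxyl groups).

+4

At pH ~7.4 the Lys and Arg side chains are protonated (+1), the Asp and Glu side chains are deprotonated (−1), and with His taken as neutral all other side chains carry no charge.
Positive (K, R): K2, R3, K7, R9, R18, K19, R22 → +7.
Negative (D, E): E11, D12, E24 → −3.
Net charge = (+7) + (−3) = +4.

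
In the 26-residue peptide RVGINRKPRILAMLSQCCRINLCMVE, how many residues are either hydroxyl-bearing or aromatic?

Hydroxyl-bearing: S, T, Y. Aromatic: F, W, Y.
Hydroxyl-bearing residues here: S15 (1).
Aromatic residues here: none (0).
(Y belongs to both groups, but none appear in this sequence.) Total = 1 + 0 = 1.

1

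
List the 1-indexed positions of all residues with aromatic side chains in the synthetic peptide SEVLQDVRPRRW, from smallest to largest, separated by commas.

F, W, and Y each carry an aromatic ring on the side chain.
Matching residues: W12.

12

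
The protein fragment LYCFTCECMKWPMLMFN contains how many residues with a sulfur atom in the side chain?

The sulfur-bearing residues are cysteine (–SH) and methionine (–S–CH₃).
Matching residues: C3, C6, C8, M9, M13, M15.

6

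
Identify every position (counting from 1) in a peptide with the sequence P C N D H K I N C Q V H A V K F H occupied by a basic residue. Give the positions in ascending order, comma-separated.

5, 6, 12, 15, 17

K, R, and H are the three residues with basic side chains (ε-amine, guanidinium, and imidazole respectively).
Matching residues: H5, K6, H12, K15, H17.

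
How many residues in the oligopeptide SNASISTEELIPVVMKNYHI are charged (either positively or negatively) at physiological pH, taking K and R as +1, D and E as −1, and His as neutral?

3

Charged side chains at pH ~7.4: K, R (positive); D, E (negative).
Matching residues: E8, E9, K16.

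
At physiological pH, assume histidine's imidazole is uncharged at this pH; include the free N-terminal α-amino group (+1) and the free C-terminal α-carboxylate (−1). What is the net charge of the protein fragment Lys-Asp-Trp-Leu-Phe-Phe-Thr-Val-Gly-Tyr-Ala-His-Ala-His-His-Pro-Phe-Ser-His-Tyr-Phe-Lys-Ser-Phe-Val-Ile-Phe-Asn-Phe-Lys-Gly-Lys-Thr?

Near pH 7.4, K and R contribute +1 each, D and E contribute −1 each, and every other side chain (His included, as stated) is uncharged.
Positive (K, R): Lys1, Lys22, Lys30, Lys32 → +4.
Negative (D, E): Asp2 → −1.
The N-terminus (+1) and C-terminus (−1) cancel.
Net charge = (+4) + (−1) = +3.

+3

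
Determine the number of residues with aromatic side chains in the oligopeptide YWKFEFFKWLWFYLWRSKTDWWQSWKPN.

13

The aromatic amino acids are Phe (F, benzyl), Trp (W, indole), and Tyr (Y, phenol).
Matching residues: Y1, W2, F4, F6, F7, W9, W11, F12, Y13, W15, W21, W22, W25.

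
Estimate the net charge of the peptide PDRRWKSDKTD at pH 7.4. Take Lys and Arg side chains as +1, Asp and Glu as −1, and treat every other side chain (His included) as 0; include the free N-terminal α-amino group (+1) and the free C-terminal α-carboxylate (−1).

Positive (K, R): R3, R4, K6, K9 → +4.
Negative (D, E): D2, D8, D11 → −3.
The N-terminus (+1) and C-terminus (−1) cancel.
Net charge = (+4) + (−3) = +1.

+1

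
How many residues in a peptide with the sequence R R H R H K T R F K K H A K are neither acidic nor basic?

Acidic: D, E. Basic: K, R, H. All other residues are neither.
Matching residues: T7, F9, A13.

3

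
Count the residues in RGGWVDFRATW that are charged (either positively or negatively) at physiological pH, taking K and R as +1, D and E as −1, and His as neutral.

3

Charged side chains at pH ~7.4: K, R (positive); D, E (negative).
Matching residues: R1, D6, R8.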